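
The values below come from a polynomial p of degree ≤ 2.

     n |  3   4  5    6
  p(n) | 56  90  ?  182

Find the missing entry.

On equispaced nodes a degree-2 polynomial has vanishing third forward difference, so
  - p(3) + 3·p(4) - 3·p(5) + p(6) = 0.
Substituting the known values and solving for p(5):
  -3·p(5) = -396
  p(5) = 132.

132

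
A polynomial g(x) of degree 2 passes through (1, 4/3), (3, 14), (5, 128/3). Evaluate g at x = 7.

262/3

Using the Lagrange interpolation formula with nodes 1, 3, 5:
  L_0(x) = (x - 3)(x - 5) / 8
  L_1(x) = (x - 1)(x - 5) / -4
  L_2(x) = (x - 1)(x - 3) / 8
Then g(x) = 4/3·L_0(x) + 14·L_1(x) + 128/3·L_2(x).
Expanding and collecting terms gives g(x) = 2x² - (5/3)x + 1.
Evaluating at x = 7: g(7) = 262/3.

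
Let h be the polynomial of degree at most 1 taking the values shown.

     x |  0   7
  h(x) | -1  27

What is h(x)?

h(x) = 4x - 1

Using the Lagrange interpolation formula with nodes 0, 7:
  L_0(x) = (x - 7) / -7
  L_1(x) = x / 7
Then h(x) = -1·L_0(x) + 27·L_1(x).
Expanding and collecting terms gives h(x) = 4x - 1.
Check: h(7) = 27. ✓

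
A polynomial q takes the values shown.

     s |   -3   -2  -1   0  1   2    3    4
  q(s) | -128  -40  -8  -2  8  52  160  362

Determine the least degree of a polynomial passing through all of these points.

Forward differences of the values at s = -3, -2, -1, 0, 1, 2, 3, 4:
  q  : -128  -40  -8  -2  8  52  160  362
  Δ  : 88  32  6  10  44  108  202
  Δ^2: -56  -26  4  34  64  94
  Δ^3: 30  30  30  30  30
  Δ^4: 0  0  0  0
  Δ^5: 0  0  0
  Δ^6: 0  0
  Δ^7: 0
The third differences are constant (30) and nonzero, while all higher differences vanish, so the minimal degree is 3.

3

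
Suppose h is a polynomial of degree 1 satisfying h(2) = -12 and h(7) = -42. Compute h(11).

-66

Write h(s) = as + b. Substituting each data point gives a linear system:
  2a + b = -12
  7a + b = -42
Solving the system yields a = -6, b = 0.
So h(s) = -6s.
Then h(11) = -66.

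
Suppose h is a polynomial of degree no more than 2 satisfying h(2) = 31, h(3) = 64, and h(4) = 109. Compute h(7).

Using the Lagrange interpolation formula with nodes 2, 3, 4:
  L_0(u) = (u - 3)(u - 4) / 2
  L_1(u) = (u - 2)(u - 4) / -1
  L_2(u) = (u - 2)(u - 3) / 2
Then h(u) = 31·L_0(u) + 64·L_1(u) + 109·L_2(u).
Expanding and collecting terms gives h(u) = 6u² + 3u + 1.
Evaluating at u = 7: h(7) = 316.

316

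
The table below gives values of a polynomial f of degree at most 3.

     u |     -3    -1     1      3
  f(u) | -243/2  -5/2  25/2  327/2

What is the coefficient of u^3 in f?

Write f(u) = au^3 + bu^2 + cu + d. Substituting each data point gives a linear system:
  -27a + 9b - 3c + d = -243/2
  -a + b - c + d = -5/2
  a + b + c + d = 25/2
  27a + 9b + 3c + d = 327/2
Solving the system yields a = 5, b = 2, c = 5/2, d = 3.
So f(u) = 5u³ + 2u² + (5/2)u + 3.
The leading coefficient is 5.

5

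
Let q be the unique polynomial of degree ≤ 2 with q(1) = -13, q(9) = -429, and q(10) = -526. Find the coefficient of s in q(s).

-2

Write q(s) = as^2 + bs + c. Substituting each data point gives a linear system:
  a + b + c = -13
  81a + 9b + c = -429
  100a + 10b + c = -526
Solving the system yields a = -5, b = -2, c = -6.
So q(s) = -5s^2 - 2s - 6.
The coefficient of s is -2.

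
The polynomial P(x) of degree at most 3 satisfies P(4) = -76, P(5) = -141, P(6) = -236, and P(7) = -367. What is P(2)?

Forward differences of the values at x = 4, 5, 6, 7:
  P  : -76  -141  -236  -367
  Δ  : -65  -95  -131
  Δ^2: -30  -36
  Δ^3: -6
The third differences are constant, confirming degree 3.
Interpolating (Newton forward form) and evaluating at x = 2 gives P(2) = -12.

-12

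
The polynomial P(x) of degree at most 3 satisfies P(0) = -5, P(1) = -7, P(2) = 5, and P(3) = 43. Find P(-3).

Forward differences of the values at x = 0, 1, 2, 3:
  P  : -5  -7  5  43
  Δ  : -2  12  38
  Δ^2: 14  26
  Δ^3: 12
The third differences are constant, confirming degree 3.
Interpolating (Newton forward form) and evaluating at x = -3 gives P(-3) = -35.

-35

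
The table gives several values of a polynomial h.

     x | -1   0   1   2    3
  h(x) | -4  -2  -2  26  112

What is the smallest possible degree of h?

3

Forward differences of the values at x = -1, 0, 1, 2, 3:
  h  : -4  -2  -2  26  112
  Δ  : 2  0  28  86
  Δ^2: -2  28  58
  Δ^3: 30  30
  Δ^4: 0
The third differences are constant (30) and nonzero, while all higher differences vanish, so the minimal degree is 3.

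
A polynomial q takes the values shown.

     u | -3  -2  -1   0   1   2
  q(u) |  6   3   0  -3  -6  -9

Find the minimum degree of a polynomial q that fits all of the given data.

1

Forward differences of the values at u = -3, -2, -1, 0, 1, 2:
  q  : 6  3  0  -3  -6  -9
  Δ  : -3  -3  -3  -3  -3
  Δ^2: 0  0  0  0
  Δ^3: 0  0  0
  Δ^4: 0  0
  Δ^5: 0
The first differences are constant (-3) and nonzero, while all higher differences vanish, so the minimal degree is 1.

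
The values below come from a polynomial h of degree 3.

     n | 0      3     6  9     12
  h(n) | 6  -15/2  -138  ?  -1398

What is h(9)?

On equispaced nodes a degree-3 polynomial has vanishing fourth forward difference, so
  h(0) - 4·h(3) + 6·h(6) - 4·h(9) + h(12) = 0.
Substituting the known values and solving for h(9):
  -4·h(9) = 2190
  h(9) = -1095/2.

-1095/2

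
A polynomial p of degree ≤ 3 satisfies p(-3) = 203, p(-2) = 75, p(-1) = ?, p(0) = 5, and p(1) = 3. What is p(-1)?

The 4 known points determine the degree-3 polynomial uniquely.
Write p(t) = at^3 + bt^2 + ct + d. Substituting each data point gives a linear system:
  -27a + 9b - 3c + d = 203
  -8a + 4b - 2c + d = 75
  d = 5
  a + b + c + d = 3
Solving the system yields a = -5, b = 6, c = -3, d = 5.
So p(t) = -5t^3 + 6t^2 - 3t + 5.
Then p(-1) = 19.

19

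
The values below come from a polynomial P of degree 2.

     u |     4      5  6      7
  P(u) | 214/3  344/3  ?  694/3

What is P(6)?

168

The 3 known points determine the degree-2 polynomial uniquely.
Write P(u) = au^2 + bu + c. Substituting each data point gives a linear system:
  16a + 4b + c = 214/3
  25a + 5b + c = 344/3
  49a + 7b + c = 694/3
Solving the system yields a = 5, b = -5/3, c = -2.
So P(u) = 5u^2 - (5/3)u - 2.
Then P(6) = 168.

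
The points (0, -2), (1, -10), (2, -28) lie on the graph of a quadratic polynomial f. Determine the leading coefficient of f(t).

-5

Write f(t) = at^2 + bt + c. Substituting each data point gives a linear system:
  c = -2
  a + b + c = -10
  4a + 2b + c = -28
Solving the system yields a = -5, b = -3, c = -2.
So f(t) = -5t² - 3t - 2.
The leading coefficient is -5.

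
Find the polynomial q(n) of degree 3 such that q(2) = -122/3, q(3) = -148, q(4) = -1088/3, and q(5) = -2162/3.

Write q(n) = an^3 + bn^2 + cn + d. Substituting each data point gives a linear system:
  8a + 4b + 2c + d = -122/3
  27a + 9b + 3c + d = -148
  64a + 16b + 4c + d = -1088/3
  125a + 25b + 5c + d = -2162/3
Solving the system yields a = -6, b = 1/3, c = 5, d = -4.
So q(n) = -6n^3 + (1/3)n^2 + 5n - 4.
Check: q(4) = -1088/3. ✓

q(n) = -6n^3 + (1/3)n^2 + 5n - 4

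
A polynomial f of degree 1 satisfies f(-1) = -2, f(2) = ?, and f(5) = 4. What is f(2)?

On equispaced nodes a degree-1 polynomial has vanishing second forward difference, so
  f(-1) - 2·f(2) + f(5) = 0.
Substituting the known values and solving for f(2):
  -2·f(2) = -2
  f(2) = 1.

1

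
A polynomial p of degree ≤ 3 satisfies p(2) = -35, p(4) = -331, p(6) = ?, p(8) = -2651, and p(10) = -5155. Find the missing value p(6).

-1123

The 4 known points determine the degree-3 polynomial uniquely.
Write p(n) = an^3 + bn^2 + cn + d. Substituting each data point gives a linear system:
  8a + 4b + 2c + d = -35
  64a + 16b + 4c + d = -331
  512a + 64b + 8c + d = -2651
  1000a + 100b + 10c + d = -5155
Solving the system yields a = -5, b = -2, c = 4, d = 5.
So p(n) = -5n^3 - 2n^2 + 4n + 5.
Then p(6) = -1123.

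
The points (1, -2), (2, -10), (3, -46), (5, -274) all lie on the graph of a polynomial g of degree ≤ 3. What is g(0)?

Write g(t) = at^3 + bt^2 + ct + d. Substituting each data point gives a linear system:
  a + b + c + d = -2
  8a + 4b + 2c + d = -10
  27a + 9b + 3c + d = -46
  125a + 25b + 5c + d = -274
Solving the system yields a = -3, b = 4, c = 1, d = -4.
So g(t) = -3t³ + 4t² + t - 4.
Then g(0) = -4.

-4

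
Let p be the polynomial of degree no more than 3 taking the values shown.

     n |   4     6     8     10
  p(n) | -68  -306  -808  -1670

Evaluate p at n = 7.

Using the Lagrange interpolation formula with nodes 4, 6, 8, 10:
  L_0(n) = (n - 6)(n - 8)(n - 10) / -48
  L_1(n) = (n - 4)(n - 8)(n - 10) / 16
  L_2(n) = (n - 4)(n - 6)(n - 10) / -16
  L_3(n) = (n - 4)(n - 6)(n - 8) / 48
Then p(n) = -68·L_0(n) - 306·L_1(n) - 808·L_2(n) - 1670·L_3(n).
Expanding and collecting terms gives p(n) = -2n³ + 3n² + 3n.
Evaluating at n = 7: p(7) = -518.

-518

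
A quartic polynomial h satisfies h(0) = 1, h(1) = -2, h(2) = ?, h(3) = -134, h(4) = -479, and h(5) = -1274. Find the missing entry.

The 5 known points determine the degree-4 polynomial uniquely.
Write h(u) = au^4 + bu^3 + cu^2 + du + e. Substituting each data point gives a linear system:
  e = 1
  a + b + c + d + e = -2
  81a + 27b + 9c + 3d + e = -134
  256a + 64b + 16c + 4d + e = -479
  625a + 125b + 25c + 5d + e = -1274
Solving the system yields a = -3, b = 6, c = -6, d = 0, e = 1.
So h(u) = -3u⁴ + 6u³ - 6u² + 1.
Then h(2) = -23.

-23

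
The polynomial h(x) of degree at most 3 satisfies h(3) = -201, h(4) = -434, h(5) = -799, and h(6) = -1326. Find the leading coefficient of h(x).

Write h(x) = ax^3 + bx^2 + cx + d. Substituting each data point gives a linear system:
  27a + 9b + 3c + d = -201
  64a + 16b + 4c + d = -434
  125a + 25b + 5c + d = -799
  216a + 36b + 6c + d = -1326
Solving the system yields a = -5, b = -6, c = -6, d = 6.
So h(x) = -5x^3 - 6x^2 - 6x + 6.
The leading coefficient is -5.

-5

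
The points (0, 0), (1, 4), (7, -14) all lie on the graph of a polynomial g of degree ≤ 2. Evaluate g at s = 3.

6

Write g(s) = as^2 + bs + c. Substituting each data point gives a linear system:
  c = 0
  a + b + c = 4
  49a + 7b + c = -14
Solving the system yields a = -1, b = 5, c = 0.
So g(s) = -s^2 + 5s.
Then g(3) = 6.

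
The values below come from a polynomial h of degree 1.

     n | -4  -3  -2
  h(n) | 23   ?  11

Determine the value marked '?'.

The 2 known points determine the degree-1 polynomial uniquely.
Write h(n) = an + b. Substituting each data point gives a linear system:
  -4a + b = 23
  -2a + b = 11
Solving the system yields a = -6, b = -1.
So h(n) = -6n - 1.
Then h(-3) = 17.

17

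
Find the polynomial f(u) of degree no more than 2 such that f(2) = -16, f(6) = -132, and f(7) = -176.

f(u) = -3u^2 - 5u + 6

Using the Lagrange interpolation formula with nodes 2, 6, 7:
  L_0(u) = (u - 6)(u - 7) / 20
  L_1(u) = (u - 2)(u - 7) / -4
  L_2(u) = (u - 2)(u - 6) / 5
Then f(u) = -16·L_0(u) - 132·L_1(u) - 176·L_2(u).
Expanding and collecting terms gives f(u) = -3u^2 - 5u + 6.
Check: f(6) = -132. ✓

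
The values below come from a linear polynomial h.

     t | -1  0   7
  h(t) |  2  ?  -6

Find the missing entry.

The 2 known points determine the degree-1 polynomial uniquely.
Write h(t) = at + b. Substituting each data point gives a linear system:
  -a + b = 2
  7a + b = -6
Solving the system yields a = -1, b = 1.
So h(t) = -t + 1.
Then h(0) = 1.

1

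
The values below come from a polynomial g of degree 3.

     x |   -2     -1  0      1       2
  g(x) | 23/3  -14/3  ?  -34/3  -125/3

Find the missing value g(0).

-5

On equispaced nodes a degree-3 polynomial has vanishing fourth forward difference, so
  g(-2) - 4·g(-1) + 6·g(0) - 4·g(1) + g(2) = 0.
Substituting the known values and solving for g(0):
  6·g(0) = -30
  g(0) = -5.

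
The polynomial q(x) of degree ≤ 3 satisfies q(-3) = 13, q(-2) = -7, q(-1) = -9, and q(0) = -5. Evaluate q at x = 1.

-7

Forward differences of the values at x = -3, -2, -1, 0:
  q  : 13  -7  -9  -5
  Δ  : -20  -2  4
  Δ^2: 18  6
  Δ^3: -12
The third differences are constant, confirming degree 3.
Interpolating (Newton forward form) and evaluating at x = 1 gives q(1) = -7.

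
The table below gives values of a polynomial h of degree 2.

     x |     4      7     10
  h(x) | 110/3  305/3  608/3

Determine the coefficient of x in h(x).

Write h(x) = ax^2 + bx + c. Substituting each data point gives a linear system:
  16a + 4b + c = 110/3
  49a + 7b + c = 305/3
  100a + 10b + c = 608/3
Solving the system yields a = 2, b = -1/3, c = 6.
So h(x) = 2x² - (1/3)x + 6.
The coefficient of x is -1/3.

-1/3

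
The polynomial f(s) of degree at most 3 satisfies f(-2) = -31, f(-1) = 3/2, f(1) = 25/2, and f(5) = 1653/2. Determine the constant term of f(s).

4

Write f(s) = as^3 + bs^2 + cs + d. Substituting each data point gives a linear system:
  -8a + 4b - 2c + d = -31
  -a + b - c + d = 3/2
  a + b + c + d = 25/2
  125a + 25b + 5c + d = 1653/2
Solving the system yields a = 6, b = 3, c = -1/2, d = 4.
So f(s) = 6s^3 + 3s^2 - (1/2)s + 4.
The constant term is 4.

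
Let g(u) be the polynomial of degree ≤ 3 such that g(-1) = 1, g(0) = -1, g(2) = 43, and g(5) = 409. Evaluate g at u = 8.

1423

Write g(u) = au^3 + bu^2 + cu + d. Substituting each data point gives a linear system:
  -a + b - c + d = 1
  d = -1
  8a + 4b + 2c + d = 43
  125a + 25b + 5c + d = 409
Solving the system yields a = 2, b = 6, c = 2, d = -1.
So g(u) = 2u^3 + 6u^2 + 2u - 1.
Then g(8) = 1423.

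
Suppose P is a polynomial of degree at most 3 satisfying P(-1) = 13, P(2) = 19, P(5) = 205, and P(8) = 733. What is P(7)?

509

Using the Lagrange interpolation formula with nodes -1, 2, 5, 8:
  L_0(u) = (u - 2)(u - 5)(u - 8) / -162
  L_1(u) = (u + 1)(u - 5)(u - 8) / 54
  L_2(u) = (u + 1)(u - 2)(u - 8) / -54
  L_3(u) = (u + 1)(u - 2)(u - 5) / 162
Then P(u) = 13·L_0(u) + 19·L_1(u) + 205·L_2(u) + 733·L_3(u).
Expanding and collecting terms gives P(u) = u³ + 4u² - 5u + 5.
Evaluating at u = 7: P(7) = 509.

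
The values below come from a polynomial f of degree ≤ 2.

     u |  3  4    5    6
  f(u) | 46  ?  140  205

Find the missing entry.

87

The 3 known points determine the degree-2 polynomial uniquely.
Write f(u) = au^2 + bu + c. Substituting each data point gives a linear system:
  9a + 3b + c = 46
  25a + 5b + c = 140
  36a + 6b + c = 205
Solving the system yields a = 6, b = -1, c = -5.
So f(u) = 6u^2 - u - 5.
Then f(4) = 87.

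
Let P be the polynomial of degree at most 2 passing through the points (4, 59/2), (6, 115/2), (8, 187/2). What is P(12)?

Write P(u) = au^2 + bu + c. Substituting each data point gives a linear system:
  16a + 4b + c = 59/2
  36a + 6b + c = 115/2
  64a + 8b + c = 187/2
Solving the system yields a = 1, b = 4, c = -5/2.
So P(u) = u^2 + 4u - 5/2.
Then P(12) = 379/2.

379/2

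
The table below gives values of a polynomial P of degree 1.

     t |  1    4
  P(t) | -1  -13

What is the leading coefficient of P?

-4

Write P(t) = at + b. Substituting each data point gives a linear system:
  a + b = -1
  4a + b = -13
Solving the system yields a = -4, b = 3.
So P(t) = -4t + 3.
The leading coefficient is -4.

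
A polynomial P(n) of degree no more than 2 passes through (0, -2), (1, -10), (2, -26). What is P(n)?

Using the Lagrange interpolation formula with nodes 0, 1, 2:
  L_0(n) = (n - 1)(n - 2) / 2
  L_1(n) = n(n - 2) / -1
  L_2(n) = n(n - 1) / 2
Then P(n) = -2·L_0(n) - 10·L_1(n) - 26·L_2(n).
Expanding and collecting terms gives P(n) = -4n^2 - 4n - 2.
Check: P(1) = -10. ✓

P(n) = -4n^2 - 4n - 2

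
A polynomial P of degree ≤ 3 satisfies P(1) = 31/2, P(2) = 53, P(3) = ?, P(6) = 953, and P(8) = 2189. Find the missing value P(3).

The 4 known points determine the degree-3 polynomial uniquely.
Write P(u) = au^3 + bu^2 + cu + d. Substituting each data point gives a linear system:
  a + b + c + d = 31/2
  8a + 4b + 2c + d = 53
  216a + 36b + 6c + d = 953
  512a + 64b + 8c + d = 2189
Solving the system yields a = 4, b = 3/2, c = 5, d = 5.
So P(u) = 4u³ + (3/2)u² + 5u + 5.
Then P(3) = 283/2.

283/2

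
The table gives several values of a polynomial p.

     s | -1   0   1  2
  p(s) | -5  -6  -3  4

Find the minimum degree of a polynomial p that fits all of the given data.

2

Forward differences of the values at s = -1, 0, 1, 2:
  p  : -5  -6  -3  4
  Δ  : -1  3  7
  Δ^2: 4  4
  Δ^3: 0
The second differences are constant (4) and nonzero, while all higher differences vanish, so the minimal degree is 2.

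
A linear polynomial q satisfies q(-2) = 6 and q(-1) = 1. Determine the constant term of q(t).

Write q(t) = at + b. Substituting each data point gives a linear system:
  -2a + b = 6
  -a + b = 1
Solving the system yields a = -5, b = -4.
So q(t) = -5t - 4.
The constant term is -4.

-4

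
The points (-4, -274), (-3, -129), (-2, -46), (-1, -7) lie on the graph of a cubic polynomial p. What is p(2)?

26

Using the Lagrange interpolation formula with nodes -4, -3, -2, -1:
  L_0(s) = (s + 3)(s + 2)(s + 1) / -6
  L_1(s) = (s + 4)(s + 2)(s + 1) / 2
  L_2(s) = (s + 4)(s + 3)(s + 1) / -2
  L_3(s) = (s + 4)(s + 3)(s + 2) / 6
Then p(s) = -274·L_0(s) - 129·L_1(s) - 46·L_2(s) - 7·L_3(s).
Expanding and collecting terms gives p(s) = 3s^3 - 4s^2 + 6s + 6.
Evaluating at s = 2: p(2) = 26.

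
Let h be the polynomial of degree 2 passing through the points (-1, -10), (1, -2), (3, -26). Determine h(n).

h(n) = -4n^2 + 4n - 2

Using the Lagrange interpolation formula with nodes -1, 1, 3:
  L_0(n) = (n - 1)(n - 3) / 8
  L_1(n) = (n + 1)(n - 3) / -4
  L_2(n) = (n + 1)(n - 1) / 8
Then h(n) = -10·L_0(n) - 2·L_1(n) - 26·L_2(n).
Expanding and collecting terms gives h(n) = -4n^2 + 4n - 2.
Check: h(1) = -2. ✓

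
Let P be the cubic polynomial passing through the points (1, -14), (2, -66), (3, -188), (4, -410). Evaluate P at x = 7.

-1976

Write P(x) = ax^3 + bx^2 + cx + d. Substituting each data point gives a linear system:
  a + b + c + d = -14
  8a + 4b + 2c + d = -66
  27a + 9b + 3c + d = -188
  64a + 16b + 4c + d = -410
Solving the system yields a = -5, b = -5, c = -2, d = -2.
So P(x) = -5x^3 - 5x^2 - 2x - 2.
Then P(7) = -1976.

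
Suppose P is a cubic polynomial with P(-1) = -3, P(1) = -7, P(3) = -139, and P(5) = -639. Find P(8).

-2604

Using the Lagrange interpolation formula with nodes -1, 1, 3, 5:
  L_0(t) = (t - 1)(t - 3)(t - 5) / -48
  L_1(t) = (t + 1)(t - 3)(t - 5) / 16
  L_2(t) = (t + 1)(t - 1)(t - 5) / -16
  L_3(t) = (t + 1)(t - 1)(t - 3) / 48
Then P(t) = -3·L_0(t) - 7·L_1(t) - 139·L_2(t) - 639·L_3(t).
Expanding and collecting terms gives P(t) = -5t^3 - t^2 + 3t - 4.
Evaluating at t = 8: P(8) = -2604.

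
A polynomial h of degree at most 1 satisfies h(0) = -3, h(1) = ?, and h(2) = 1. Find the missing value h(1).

On equispaced nodes a degree-1 polynomial has vanishing second forward difference, so
  h(0) - 2·h(1) + h(2) = 0.
Substituting the known values and solving for h(1):
  -2·h(1) = 2
  h(1) = -1.

-1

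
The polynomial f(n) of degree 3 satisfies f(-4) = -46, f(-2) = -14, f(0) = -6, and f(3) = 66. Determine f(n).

f(n) = n^3 + 3n^2 + 6n - 6

Using the Lagrange interpolation formula with nodes -4, -2, 0, 3:
  L_0(n) = (n + 2)n(n - 3) / -56
  L_1(n) = (n + 4)n(n - 3) / 20
  L_2(n) = (n + 4)(n + 2)(n - 3) / -24
  L_3(n) = (n + 4)(n + 2)n / 105
Then f(n) = -46·L_0(n) - 14·L_1(n) - 6·L_2(n) + 66·L_3(n).
Expanding and collecting terms gives f(n) = n^3 + 3n^2 + 6n - 6.
Check: f(-4) = -46. ✓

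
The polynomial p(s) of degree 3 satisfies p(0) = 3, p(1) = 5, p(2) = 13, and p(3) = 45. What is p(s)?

Write p(s) = as^3 + bs^2 + cs + d. Substituting each data point gives a linear system:
  d = 3
  a + b + c + d = 5
  8a + 4b + 2c + d = 13
  27a + 9b + 3c + d = 45
Solving the system yields a = 3, b = -6, c = 5, d = 3.
So p(s) = 3s³ - 6s² + 5s + 3.
Check: p(3) = 45. ✓

p(s) = 3s^3 - 6s^2 + 5s + 3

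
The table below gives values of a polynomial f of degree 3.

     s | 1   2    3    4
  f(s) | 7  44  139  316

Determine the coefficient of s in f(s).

Write f(s) = as^3 + bs^2 + cs + d. Substituting each data point gives a linear system:
  a + b + c + d = 7
  8a + 4b + 2c + d = 44
  27a + 9b + 3c + d = 139
  64a + 16b + 4c + d = 316
Solving the system yields a = 4, b = 5, c = -6, d = 4.
So f(s) = 4s^3 + 5s^2 - 6s + 4.
The coefficient of s is -6.

-6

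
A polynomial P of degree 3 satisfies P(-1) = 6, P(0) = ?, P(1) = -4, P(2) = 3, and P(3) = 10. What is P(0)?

-5

The 4 known points determine the degree-3 polynomial uniquely.
Write P(s) = as^3 + bs^2 + cs + d. Substituting each data point gives a linear system:
  -a + b - c + d = 6
  a + b + c + d = -4
  8a + 4b + 2c + d = 3
  27a + 9b + 3c + d = 10
Solving the system yields a = -1, b = 6, c = -4, d = -5.
So P(s) = -s^3 + 6s^2 - 4s - 5.
Then P(0) = -5.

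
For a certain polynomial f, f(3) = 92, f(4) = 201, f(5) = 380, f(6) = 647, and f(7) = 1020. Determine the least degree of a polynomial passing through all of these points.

3

Forward differences of the values at x = 3, 4, 5, 6, 7:
  f  : 92  201  380  647  1020
  Δ  : 109  179  267  373
  Δ^2: 70  88  106
  Δ^3: 18  18
  Δ^4: 0
The third differences are constant (18) and nonzero, while all higher differences vanish, so the minimal degree is 3.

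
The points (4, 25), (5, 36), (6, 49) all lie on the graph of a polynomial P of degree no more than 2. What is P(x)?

Using the Lagrange interpolation formula with nodes 4, 5, 6:
  L_0(x) = (x - 5)(x - 6) / 2
  L_1(x) = (x - 4)(x - 6) / -1
  L_2(x) = (x - 4)(x - 5) / 2
Then P(x) = 25·L_0(x) + 36·L_1(x) + 49·L_2(x).
Expanding and collecting terms gives P(x) = x^2 + 2x + 1.
Check: P(6) = 49. ✓

P(x) = x^2 + 2x + 1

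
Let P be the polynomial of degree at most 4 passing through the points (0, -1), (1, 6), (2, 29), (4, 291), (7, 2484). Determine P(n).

P(n) = n^4 + n^2 + 5n - 1

Write P(n) = an^4 + bn^3 + cn^2 + dn + e. Substituting each data point gives a linear system:
  e = -1
  a + b + c + d + e = 6
  16a + 8b + 4c + 2d + e = 29
  256a + 64b + 16c + 4d + e = 291
  2401a + 343b + 49c + 7d + e = 2484
Solving the system yields a = 1, b = 0, c = 1, d = 5, e = -1.
So P(n) = n⁴ + n² + 5n - 1.
Check: P(4) = 291. ✓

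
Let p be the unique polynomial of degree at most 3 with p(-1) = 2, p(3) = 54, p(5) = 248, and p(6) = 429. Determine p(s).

Write p(s) = as^3 + bs^2 + cs + d. Substituting each data point gives a linear system:
  -a + b - c + d = 2
  27a + 9b + 3c + d = 54
  125a + 25b + 5c + d = 248
  216a + 36b + 6c + d = 429
Solving the system yields a = 2, b = 0, c = -1, d = 3.
So p(s) = 2s^3 - s + 3.
Check: p(5) = 248. ✓

p(s) = 2s^3 - s + 3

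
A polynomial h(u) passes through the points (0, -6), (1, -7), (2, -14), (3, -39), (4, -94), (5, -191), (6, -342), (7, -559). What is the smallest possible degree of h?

Forward differences of the values at u = 0, 1, 2, 3, 4, 5, 6, 7:
  h  : -6  -7  -14  -39  -94  -191  -342  -559
  Δ  : -1  -7  -25  -55  -97  -151  -217
  Δ^2: -6  -18  -30  -42  -54  -66
  Δ^3: -12  -12  -12  -12  -12
  Δ^4: 0  0  0  0
  Δ^5: 0  0  0
  Δ^6: 0  0
  Δ^7: 0
The third differences are constant (-12) and nonzero, while all higher differences vanish, so the minimal degree is 3.

3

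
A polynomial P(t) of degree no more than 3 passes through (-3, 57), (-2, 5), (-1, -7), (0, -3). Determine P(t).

Write P(t) = at^3 + bt^2 + ct + d. Substituting each data point gives a linear system:
  -27a + 9b - 3c + d = 57
  -8a + 4b - 2c + d = 5
  -a + b - c + d = -7
  d = -3
Solving the system yields a = -4, b = -4, c = 4, d = -3.
So P(t) = -4t^3 - 4t^2 + 4t - 3.
Check: P(-3) = 57. ✓

P(t) = -4t^3 - 4t^2 + 4t - 3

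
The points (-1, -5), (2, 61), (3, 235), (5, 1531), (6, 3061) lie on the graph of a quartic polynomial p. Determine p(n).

Write p(n) = an^4 + bn^3 + cn^2 + dn + e. Substituting each data point gives a linear system:
  a - b + c - d + e = -5
  16a + 8b + 4c + 2d + e = 61
  81a + 27b + 9c + 3d + e = 235
  625a + 125b + 25c + 5d + e = 1531
  1296a + 216b + 36c + 6d + e = 3061
Solving the system yields a = 2, b = 2, c = 0, d = 6, e = 1.
So p(n) = 2n⁴ + 2n³ + 6n + 1.
Check: p(3) = 235. ✓

p(n) = 2n^4 + 2n^3 + 6n + 1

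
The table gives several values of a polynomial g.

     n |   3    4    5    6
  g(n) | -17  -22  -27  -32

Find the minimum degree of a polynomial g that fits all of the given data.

Forward differences of the values at n = 3, 4, 5, 6:
  g  : -17  -22  -27  -32
  Δ  : -5  -5  -5
  Δ^2: 0  0
  Δ^3: 0
The first differences are constant (-5) and nonzero, while all higher differences vanish, so the minimal degree is 1.

1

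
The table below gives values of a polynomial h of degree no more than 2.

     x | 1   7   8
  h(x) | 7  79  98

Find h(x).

h(x) = x^2 + 4x + 2

Using the Lagrange interpolation formula with nodes 1, 7, 8:
  L_0(x) = (x - 7)(x - 8) / 42
  L_1(x) = (x - 1)(x - 8) / -6
  L_2(x) = (x - 1)(x - 7) / 7
Then h(x) = 7·L_0(x) + 79·L_1(x) + 98·L_2(x).
Expanding and collecting terms gives h(x) = x^2 + 4x + 2.
Check: h(1) = 7. ✓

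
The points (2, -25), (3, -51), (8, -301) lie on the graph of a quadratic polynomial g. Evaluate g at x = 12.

-645

Write g(x) = ax^2 + bx + c. Substituting each data point gives a linear system:
  4a + 2b + c = -25
  9a + 3b + c = -51
  64a + 8b + c = -301
Solving the system yields a = -4, b = -6, c = 3.
So g(x) = -4x^2 - 6x + 3.
Then g(12) = -645.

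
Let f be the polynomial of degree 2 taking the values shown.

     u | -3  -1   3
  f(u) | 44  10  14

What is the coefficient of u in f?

-5

Write f(u) = au^2 + bu + c. Substituting each data point gives a linear system:
  9a - 3b + c = 44
  a - b + c = 10
  9a + 3b + c = 14
Solving the system yields a = 3, b = -5, c = 2.
So f(u) = 3u^2 - 5u + 2.
The coefficient of u is -5.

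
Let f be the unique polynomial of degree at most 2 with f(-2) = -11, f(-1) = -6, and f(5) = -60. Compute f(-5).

Write f(x) = ax^2 + bx + c. Substituting each data point gives a linear system:
  4a - 2b + c = -11
  a - b + c = -6
  25a + 5b + c = -60
Solving the system yields a = -2, b = -1, c = -5.
So f(x) = -2x^2 - x - 5.
Then f(-5) = -50.

-50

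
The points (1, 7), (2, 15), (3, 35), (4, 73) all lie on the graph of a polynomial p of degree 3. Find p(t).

p(t) = t^3 + t + 5

Using the Lagrange interpolation formula with nodes 1, 2, 3, 4:
  L_0(t) = (t - 2)(t - 3)(t - 4) / -6
  L_1(t) = (t - 1)(t - 3)(t - 4) / 2
  L_2(t) = (t - 1)(t - 2)(t - 4) / -2
  L_3(t) = (t - 1)(t - 2)(t - 3) / 6
Then p(t) = 7·L_0(t) + 15·L_1(t) + 35·L_2(t) + 73·L_3(t).
Expanding and collecting terms gives p(t) = t^3 + t + 5.
Check: p(1) = 7. ✓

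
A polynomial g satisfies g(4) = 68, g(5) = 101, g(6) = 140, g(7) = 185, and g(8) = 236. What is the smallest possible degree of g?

Forward differences of the values at n = 4, 5, 6, 7, 8:
  g  : 68  101  140  185  236
  Δ  : 33  39  45  51
  Δ^2: 6  6  6
  Δ^3: 0  0
  Δ^4: 0
The second differences are constant (6) and nonzero, while all higher differences vanish, so the minimal degree is 2.

2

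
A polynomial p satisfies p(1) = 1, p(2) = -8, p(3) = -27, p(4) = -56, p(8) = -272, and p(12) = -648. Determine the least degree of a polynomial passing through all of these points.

2

Divided differences on the nodes 1, 2, 3, 4, 8, 12:
  order 0: 1  -8  -27  -56  -272  -648
  order 1: -9  -19  -29  -54  -94
  order 2: -5  -5  -5  -5
  order 3: 0  0  0
  order 4: 0  0
  order 5: 0
The order-2 divided differences are all -5 (nonzero) and every higher order vanishes, so the data lies on a polynomial of degree exactly 2.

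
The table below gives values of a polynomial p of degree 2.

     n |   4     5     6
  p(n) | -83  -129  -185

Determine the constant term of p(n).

1

Write p(n) = an^2 + bn + c. Substituting each data point gives a linear system:
  16a + 4b + c = -83
  25a + 5b + c = -129
  36a + 6b + c = -185
Solving the system yields a = -5, b = -1, c = 1.
So p(n) = -5n^2 - n + 1.
The constant term is 1.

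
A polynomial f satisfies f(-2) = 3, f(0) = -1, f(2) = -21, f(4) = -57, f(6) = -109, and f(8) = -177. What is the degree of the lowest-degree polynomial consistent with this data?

Forward differences of the values at n = -2, 0, 2, 4, 6, 8:
  f  : 3  -1  -21  -57  -109  -177
  Δ  : -4  -20  -36  -52  -68
  Δ^2: -16  -16  -16  -16
  Δ^3: 0  0  0
  Δ^4: 0  0
  Δ^5: 0
The second differences are constant (-16) and nonzero, while all higher differences vanish, so the minimal degree is 2.

2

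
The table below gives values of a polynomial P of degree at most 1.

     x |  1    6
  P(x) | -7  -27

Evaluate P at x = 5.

-23

Using the Lagrange interpolation formula with nodes 1, 6:
  L_0(x) = (x - 6) / -5
  L_1(x) = (x - 1) / 5
Then P(x) = -7·L_0(x) - 27·L_1(x).
Expanding and collecting terms gives P(x) = -4x - 3.
Evaluating at x = 5: P(5) = -23.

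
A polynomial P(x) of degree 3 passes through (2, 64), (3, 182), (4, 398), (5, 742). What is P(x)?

P(x) = 5x^3 + 4x^2 + 3x + 2

Write P(x) = ax^3 + bx^2 + cx + d. Substituting each data point gives a linear system:
  8a + 4b + 2c + d = 64
  27a + 9b + 3c + d = 182
  64a + 16b + 4c + d = 398
  125a + 25b + 5c + d = 742
Solving the system yields a = 5, b = 4, c = 3, d = 2.
So P(x) = 5x^3 + 4x^2 + 3x + 2.
Check: P(2) = 64. ✓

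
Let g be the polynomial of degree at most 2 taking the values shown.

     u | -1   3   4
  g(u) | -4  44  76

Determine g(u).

g(u) = 4u^2 + 4u - 4

Using the Lagrange interpolation formula with nodes -1, 3, 4:
  L_0(u) = (u - 3)(u - 4) / 20
  L_1(u) = (u + 1)(u - 4) / -4
  L_2(u) = (u + 1)(u - 3) / 5
Then g(u) = -4·L_0(u) + 44·L_1(u) + 76·L_2(u).
Expanding and collecting terms gives g(u) = 4u² + 4u - 4.
Check: g(-1) = -4. ✓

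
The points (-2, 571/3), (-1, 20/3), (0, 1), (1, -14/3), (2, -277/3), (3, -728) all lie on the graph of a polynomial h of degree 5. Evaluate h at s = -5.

45328/3

Forward differences of the values at s = -2, -1, 0, 1, 2, 3:
  h  : 571/3  20/3  1  -14/3  -277/3  -728
  Δ  : -551/3  -17/3  -17/3  -263/3  -1907/3
  Δ^2: 178  0  -82  -548
  Δ^3: -178  -82  -466
  Δ^4: 96  -384
  Δ^5: -480
The fifth differences are constant, confirming degree 5.
Interpolating (Newton forward form) and evaluating at s = -5 gives h(-5) = 45328/3.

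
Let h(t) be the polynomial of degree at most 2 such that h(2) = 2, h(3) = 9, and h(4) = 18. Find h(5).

29

Write h(t) = at^2 + bt + c. Substituting each data point gives a linear system:
  4a + 2b + c = 2
  9a + 3b + c = 9
  16a + 4b + c = 18
Solving the system yields a = 1, b = 2, c = -6.
So h(t) = t^2 + 2t - 6.
Then h(5) = 29.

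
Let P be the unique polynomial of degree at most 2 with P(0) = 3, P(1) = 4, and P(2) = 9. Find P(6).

69

Write P(s) = as^2 + bs + c. Substituting each data point gives a linear system:
  c = 3
  a + b + c = 4
  4a + 2b + c = 9
Solving the system yields a = 2, b = -1, c = 3.
So P(s) = 2s² - s + 3.
Then P(6) = 69.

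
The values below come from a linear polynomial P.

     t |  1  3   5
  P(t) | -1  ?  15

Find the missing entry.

7

On equispaced nodes a degree-1 polynomial has vanishing second forward difference, so
  P(1) - 2·P(3) + P(5) = 0.
Substituting the known values and solving for P(3):
  -2·P(3) = -14
  P(3) = 7.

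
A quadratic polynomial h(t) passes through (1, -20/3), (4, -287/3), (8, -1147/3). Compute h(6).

-215

Using the Lagrange interpolation formula with nodes 1, 4, 8:
  L_0(t) = (t - 4)(t - 8) / 21
  L_1(t) = (t - 1)(t - 8) / -12
  L_2(t) = (t - 1)(t - 4) / 28
Then h(t) = -20/3·L_0(t) - 287/3·L_1(t) - 1147/3·L_2(t).
Expanding and collecting terms gives h(t) = -6t^2 + (1/3)t - 1.
Evaluating at t = 6: h(6) = -215.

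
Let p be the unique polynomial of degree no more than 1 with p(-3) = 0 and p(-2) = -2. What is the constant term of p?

-6

Write p(x) = ax + b. Substituting each data point gives a linear system:
  -3a + b = 0
  -2a + b = -2
Solving the system yields a = -2, b = -6.
So p(x) = -2x - 6.
The constant term is -6.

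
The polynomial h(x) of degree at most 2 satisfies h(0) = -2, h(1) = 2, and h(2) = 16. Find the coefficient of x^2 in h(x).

5

Write h(x) = ax^2 + bx + c. Substituting each data point gives a linear system:
  c = -2
  a + b + c = 2
  4a + 2b + c = 16
Solving the system yields a = 5, b = -1, c = -2.
So h(x) = 5x² - x - 2.
The leading coefficient is 5.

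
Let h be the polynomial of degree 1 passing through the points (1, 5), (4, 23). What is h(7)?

Using the Lagrange interpolation formula with nodes 1, 4:
  L_0(x) = (x - 4) / -3
  L_1(x) = (x - 1) / 3
Then h(x) = 5·L_0(x) + 23·L_1(x).
Expanding and collecting terms gives h(x) = 6x - 1.
Evaluating at x = 7: h(7) = 41.

41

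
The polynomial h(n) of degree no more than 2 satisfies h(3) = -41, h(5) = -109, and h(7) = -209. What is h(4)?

Forward differences of the values at n = 3, 5, 7:
  h  : -41  -109  -209
  Δ  : -68  -100
  Δ^2: -32
The second differences are constant, confirming degree 2.
Interpolating (Newton forward form) and evaluating at n = 4 gives h(4) = -71.

-71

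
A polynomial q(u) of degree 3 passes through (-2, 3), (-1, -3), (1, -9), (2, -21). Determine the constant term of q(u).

Write q(u) = au^3 + bu^2 + cu + d. Substituting each data point gives a linear system:
  -8a + 4b - 2c + d = 3
  -a + b - c + d = -3
  a + b + c + d = -9
  8a + 4b + 2c + d = -21
Solving the system yields a = -1, b = -1, c = -2, d = -5.
So q(u) = -u³ - u² - 2u - 5.
The constant term is -5.

-5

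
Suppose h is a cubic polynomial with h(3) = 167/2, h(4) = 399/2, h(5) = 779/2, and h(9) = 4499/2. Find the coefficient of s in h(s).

-2

Write h(s) = as^3 + bs^2 + cs + d. Substituting each data point gives a linear system:
  27a + 9b + 3c + d = 167/2
  64a + 16b + 4c + d = 399/2
  125a + 25b + 5c + d = 779/2
  729a + 81b + 9c + d = 4499/2
Solving the system yields a = 3, b = 1, c = -2, d = -1/2.
So h(s) = 3s^3 + s^2 - 2s - 1/2.
The coefficient of s is -2.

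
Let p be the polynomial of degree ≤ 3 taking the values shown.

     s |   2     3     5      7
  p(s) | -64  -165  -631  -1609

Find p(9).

-3291

Write p(s) = as^3 + bs^2 + cs + d. Substituting each data point gives a linear system:
  8a + 4b + 2c + d = -64
  27a + 9b + 3c + d = -165
  125a + 25b + 5c + d = -631
  343a + 49b + 7c + d = -1609
Solving the system yields a = -4, b = -4, c = -5, d = -6.
So p(s) = -4s³ - 4s² - 5s - 6.
Then p(9) = -3291.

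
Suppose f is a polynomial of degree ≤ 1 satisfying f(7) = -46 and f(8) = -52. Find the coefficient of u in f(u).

-6

Write f(u) = au + b. Substituting each data point gives a linear system:
  7a + b = -46
  8a + b = -52
Solving the system yields a = -6, b = -4.
So f(u) = -6u - 4.
The leading coefficient is -6.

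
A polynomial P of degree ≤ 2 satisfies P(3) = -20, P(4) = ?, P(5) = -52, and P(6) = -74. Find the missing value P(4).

The 3 known points determine the degree-2 polynomial uniquely.
Write P(x) = ax^2 + bx + c. Substituting each data point gives a linear system:
  9a + 3b + c = -20
  25a + 5b + c = -52
  36a + 6b + c = -74
Solving the system yields a = -2, b = 0, c = -2.
So P(x) = -2x² - 2.
Then P(4) = -34.

-34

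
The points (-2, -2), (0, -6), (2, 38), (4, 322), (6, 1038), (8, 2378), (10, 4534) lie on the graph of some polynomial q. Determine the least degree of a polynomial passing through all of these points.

Forward differences of the values at x = -2, 0, 2, 4, 6, 8, 10:
  q  : -2  -6  38  322  1038  2378  4534
  Δ  : -4  44  284  716  1340  2156
  Δ^2: 48  240  432  624  816
  Δ^3: 192  192  192  192
  Δ^4: 0  0  0
  Δ^5: 0  0
  Δ^6: 0
The third differences are constant (192) and nonzero, while all higher differences vanish, so the minimal degree is 3.

3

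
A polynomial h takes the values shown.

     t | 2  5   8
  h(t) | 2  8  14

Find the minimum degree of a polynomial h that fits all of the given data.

1

Forward differences of the values at t = 2, 5, 8:
  h  : 2  8  14
  Δ  : 6  6
  Δ^2: 0
The first differences are constant (6) and nonzero, while all higher differences vanish, so the minimal degree is 1.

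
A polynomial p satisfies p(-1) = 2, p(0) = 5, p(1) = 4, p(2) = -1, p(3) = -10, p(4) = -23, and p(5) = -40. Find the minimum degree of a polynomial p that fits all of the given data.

Forward differences of the values at u = -1, 0, 1, 2, 3, 4, 5:
  p  : 2  5  4  -1  -10  -23  -40
  Δ  : 3  -1  -5  -9  -13  -17
  Δ^2: -4  -4  -4  -4  -4
  Δ^3: 0  0  0  0
  Δ^4: 0  0  0
  Δ^5: 0  0
  Δ^6: 0
The second differences are constant (-4) and nonzero, while all higher differences vanish, so the minimal degree is 2.

2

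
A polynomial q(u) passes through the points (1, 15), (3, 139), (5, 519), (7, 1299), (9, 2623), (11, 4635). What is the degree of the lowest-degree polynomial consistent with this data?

3

Forward differences of the values at u = 1, 3, 5, 7, 9, 11:
  q  : 15  139  519  1299  2623  4635
  Δ  : 124  380  780  1324  2012
  Δ^2: 256  400  544  688
  Δ^3: 144  144  144
  Δ^4: 0  0
  Δ^5: 0
The third differences are constant (144) and nonzero, while all higher differences vanish, so the minimal degree is 3.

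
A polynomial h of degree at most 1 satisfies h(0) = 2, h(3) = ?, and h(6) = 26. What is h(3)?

14

On equispaced nodes a degree-1 polynomial has vanishing second forward difference, so
  h(0) - 2·h(3) + h(6) = 0.
Substituting the known values and solving for h(3):
  -2·h(3) = -28
  h(3) = 14.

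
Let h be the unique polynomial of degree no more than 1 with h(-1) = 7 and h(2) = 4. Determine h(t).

h(t) = -t + 6

Using the Lagrange interpolation formula with nodes -1, 2:
  L_0(t) = (t - 2) / -3
  L_1(t) = (t + 1) / 3
Then h(t) = 7·L_0(t) + 4·L_1(t).
Expanding and collecting terms gives h(t) = -t + 6.
Check: h(2) = 4. ✓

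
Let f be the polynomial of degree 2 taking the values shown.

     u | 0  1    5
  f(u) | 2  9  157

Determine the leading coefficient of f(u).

Write f(u) = au^2 + bu + c. Substituting each data point gives a linear system:
  c = 2
  a + b + c = 9
  25a + 5b + c = 157
Solving the system yields a = 6, b = 1, c = 2.
So f(u) = 6u² + u + 2.
The leading coefficient is 6.

6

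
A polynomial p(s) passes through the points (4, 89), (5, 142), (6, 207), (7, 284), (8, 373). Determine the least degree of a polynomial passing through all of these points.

2

Forward differences of the values at s = 4, 5, 6, 7, 8:
  p  : 89  142  207  284  373
  Δ  : 53  65  77  89
  Δ^2: 12  12  12
  Δ^3: 0  0
  Δ^4: 0
The second differences are constant (12) and nonzero, while all higher differences vanish, so the minimal degree is 2.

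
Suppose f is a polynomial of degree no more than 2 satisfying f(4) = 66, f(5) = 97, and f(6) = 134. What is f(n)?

Write f(n) = an^2 + bn + c. Substituting each data point gives a linear system:
  16a + 4b + c = 66
  25a + 5b + c = 97
  36a + 6b + c = 134
Solving the system yields a = 3, b = 4, c = 2.
So f(n) = 3n² + 4n + 2.
Check: f(5) = 97. ✓

f(n) = 3n^2 + 4n + 2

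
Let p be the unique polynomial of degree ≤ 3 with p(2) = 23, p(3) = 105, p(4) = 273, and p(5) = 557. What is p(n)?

p(n) = 5n^3 - 2n^2 - 3n - 3

Write p(n) = an^3 + bn^2 + cn + d. Substituting each data point gives a linear system:
  8a + 4b + 2c + d = 23
  27a + 9b + 3c + d = 105
  64a + 16b + 4c + d = 273
  125a + 25b + 5c + d = 557
Solving the system yields a = 5, b = -2, c = -3, d = -3.
So p(n) = 5n³ - 2n² - 3n - 3.
Check: p(3) = 105. ✓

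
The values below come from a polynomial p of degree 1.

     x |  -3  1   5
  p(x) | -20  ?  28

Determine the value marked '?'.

4

The 2 known points determine the degree-1 polynomial uniquely.
Write p(x) = ax + b. Substituting each data point gives a linear system:
  -3a + b = -20
  5a + b = 28
Solving the system yields a = 6, b = -2.
So p(x) = 6x - 2.
Then p(1) = 4.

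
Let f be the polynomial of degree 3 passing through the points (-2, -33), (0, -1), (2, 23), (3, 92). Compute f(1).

Write f(n) = an^3 + bn^2 + cn + d. Substituting each data point gives a linear system:
  -8a + 4b - 2c + d = -33
  d = -1
  8a + 4b + 2c + d = 23
  27a + 9b + 3c + d = 92
Solving the system yields a = 4, b = -1, c = -2, d = -1.
So f(n) = 4n^3 - n^2 - 2n - 1.
Then f(1) = 0.

0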